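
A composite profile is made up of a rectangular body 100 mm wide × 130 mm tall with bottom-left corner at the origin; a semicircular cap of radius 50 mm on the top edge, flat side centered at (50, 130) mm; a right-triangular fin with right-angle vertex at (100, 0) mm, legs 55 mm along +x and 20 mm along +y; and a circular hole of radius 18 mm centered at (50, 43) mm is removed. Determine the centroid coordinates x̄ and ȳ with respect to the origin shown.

x̄ = 52.28 mm, ȳ = 84.98 mm

rectangular body: A = 100 × 130 = 13000.00, centroid at (50.00, 65.00).
semicircular top: A = ½π·50² = 3926.99, centroid at (50.00, 151.22).
triangular fin: A = ½·55·20 = 550.00, centroid at (118.33, 6.67).
hole: A = −π·18² = -1017.88, centroid at (50.00, 43.00).
ΣA = 16459.11 mm², ΣAx̄ = 860539.07 mm³, ΣAȳ = 1398740.14 mm³.
x̄ = 860539.07/16459.11 = 52.28 mm; ȳ = 1398740.14/16459.11 = 84.98 mm.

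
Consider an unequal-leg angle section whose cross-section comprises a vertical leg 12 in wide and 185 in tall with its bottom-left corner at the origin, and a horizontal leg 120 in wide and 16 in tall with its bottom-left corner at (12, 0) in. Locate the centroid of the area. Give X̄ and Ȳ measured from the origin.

X̄ = 36.61 in, Ȳ = 53.31 in

vertical leg: A = 12 × 185 = 2220.00, centroid at (6.00, 92.50).
horizontal leg: A = 120 × 16 = 1920.00, centroid at (72.00, 8.00).
ΣA = 4140.00 in²
ΣAX̄ = (2220.00)(6.00) + (1920.00)(72.00) = 151560.00 in³
ΣAȲ = (2220.00)(92.50) + (1920.00)(8.00) = 220710.00 in³
X̄ = 151560.00 / 4140.00 = 36.61 in
Ȳ = 220710.00 / 4140.00 = 53.31 in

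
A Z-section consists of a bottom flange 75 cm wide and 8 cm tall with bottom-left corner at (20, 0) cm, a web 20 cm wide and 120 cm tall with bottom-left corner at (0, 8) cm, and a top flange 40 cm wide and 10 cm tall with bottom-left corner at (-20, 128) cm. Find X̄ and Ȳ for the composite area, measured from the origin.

X̄ = 17.21 cm, Ȳ = 64.35 cm

bottom flange: A = 75 × 8 = 600.00, centroid at (57.50, 4.00).
web: A = 20 × 120 = 2400.00, centroid at (10.00, 68.00).
top flange: A = 40 × 10 = 400.00, centroid at (0.00, 133.00).
ΣA = 3400.00 cm²
ΣAX̄ = (600.00)(57.50) + (2400.00)(10.00) + (400.00)(0.00) = 58500.00 cm³
ΣAȲ = (600.00)(4.00) + (2400.00)(68.00) + (400.00)(133.00) = 218800.00 cm³
X̄ = 58500.00 / 3400.00 = 17.21 cm
Ȳ = 218800.00 / 3400.00 = 64.35 cm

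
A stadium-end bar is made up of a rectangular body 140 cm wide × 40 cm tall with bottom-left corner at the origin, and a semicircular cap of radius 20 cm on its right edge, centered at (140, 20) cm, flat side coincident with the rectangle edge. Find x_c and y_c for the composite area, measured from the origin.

x_c = 77.92 cm, y_c = 20.00 cm

Part | A | x̄ᵢ | ȳᵢ | A·x̄ᵢ | A·ȳᵢ
rectangular body | 5600.00 | 70.00 | 20.00 | 392000.00 | 112000.00
semicircular end | 628.32 | 148.49 | 20.00 | 93297.93 | 12566.37
Σ | 6228.32 |  |  | 485297.93 | 124566.37
x_c = 485297.93 / 6228.32 = 77.92 cm
y_c = 124566.37 / 6228.32 = 20.00 cm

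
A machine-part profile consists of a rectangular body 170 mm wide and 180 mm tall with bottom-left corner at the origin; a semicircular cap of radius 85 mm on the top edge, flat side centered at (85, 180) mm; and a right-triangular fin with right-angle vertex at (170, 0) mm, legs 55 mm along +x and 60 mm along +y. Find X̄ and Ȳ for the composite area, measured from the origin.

X̄ = 88.91 mm, Ȳ = 120.17 mm

Part | A | x̄ᵢ | ȳᵢ | A·x̄ᵢ | A·ȳᵢ
rectangular body | 30600.00 | 85.00 | 90.00 | 2601000.00 | 2754000.00
semicircular top | 11349.00 | 85.00 | 216.08 | 964665.29 | 2452237.29
triangular fin | 1650.00 | 188.33 | 20.00 | 310750.00 | 33000.00
Σ | 43599.00 |  |  | 3876415.29 | 5239237.29
X̄ = 3876415.29 / 43599.00 = 88.91 mm
Ȳ = 5239237.29 / 43599.00 = 120.17 mm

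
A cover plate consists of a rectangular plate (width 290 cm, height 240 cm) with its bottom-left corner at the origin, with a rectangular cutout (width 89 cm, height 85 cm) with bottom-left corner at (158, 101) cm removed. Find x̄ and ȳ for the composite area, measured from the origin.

plate: A = 290 × 240 = 69600.00, centroid at (145.00, 120.00).
hole: A = −(89 × 85) = -7565.00, centroid at (202.50, 143.50).
ΣA = 62035.00 cm²
ΣAx̄ = (69600.00)(145.00) + (-7565.00)(202.50) = 8560087.50 cm³
ΣAȳ = (69600.00)(120.00) + (-7565.00)(143.50) = 7266422.50 cm³
x̄ = 8560087.50 / 62035.00 = 137.99 cm
ȳ = 7266422.50 / 62035.00 = 117.13 cm

x̄ = 137.99 cm, ȳ = 117.13 cm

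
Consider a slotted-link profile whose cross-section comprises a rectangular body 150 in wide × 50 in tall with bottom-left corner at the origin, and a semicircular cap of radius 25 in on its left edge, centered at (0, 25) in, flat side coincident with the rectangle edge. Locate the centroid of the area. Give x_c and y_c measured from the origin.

x_c = 65.09 in, y_c = 25.00 in

Part | A | x̄ᵢ | ȳᵢ | A·x̄ᵢ | A·ȳᵢ
rectangular body | 7500.00 | 75.00 | 25.00 | 562500.00 | 187500.00
semicircular end | 981.75 | -10.61 | 25.00 | -10416.67 | 24543.69
Σ | 8481.75 |  |  | 552083.33 | 212043.69
x_c = 552083.33 / 8481.75 = 65.09 in
y_c = 212043.69 / 8481.75 = 25.00 in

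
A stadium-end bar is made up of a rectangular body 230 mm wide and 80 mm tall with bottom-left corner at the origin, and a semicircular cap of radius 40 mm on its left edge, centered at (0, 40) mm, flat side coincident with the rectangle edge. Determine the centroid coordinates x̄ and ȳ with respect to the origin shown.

Part | A | x̄ᵢ | ȳᵢ | A·x̄ᵢ | A·ȳᵢ
rectangular body | 18400.00 | 115.00 | 40.00 | 2116000.00 | 736000.00
semicircular end | 2513.27 | -16.98 | 40.00 | -42666.67 | 100530.96
Σ | 20913.27 |  |  | 2073333.33 | 836530.96
x̄ = 2073333.33 / 20913.27 = 99.14 mm
ȳ = 836530.96 / 20913.27 = 40.00 mm

x̄ = 99.14 mm, ȳ = 40.00 mm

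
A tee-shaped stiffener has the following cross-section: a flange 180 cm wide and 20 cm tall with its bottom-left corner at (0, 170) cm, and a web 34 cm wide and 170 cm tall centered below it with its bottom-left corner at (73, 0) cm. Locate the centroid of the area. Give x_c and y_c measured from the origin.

x_c = 90.00 cm, y_c = 121.46 cm

Part | A | x̄ᵢ | ȳᵢ | A·x̄ᵢ | A·ȳᵢ
web | 5780.00 | 90.00 | 85.00 | 520200.00 | 491300.00
flange | 3600.00 | 90.00 | 180.00 | 324000.00 | 648000.00
Σ | 9380.00 |  |  | 844200.00 | 1139300.00
x_c = 844200.00 / 9380.00 = 90.00 cm
y_c = 1139300.00 / 9380.00 = 121.46 cm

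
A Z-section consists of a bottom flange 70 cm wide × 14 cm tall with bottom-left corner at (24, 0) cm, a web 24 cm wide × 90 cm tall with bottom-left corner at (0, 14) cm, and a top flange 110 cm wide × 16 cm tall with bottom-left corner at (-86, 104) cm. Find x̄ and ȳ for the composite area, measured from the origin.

Part | A | x̄ᵢ | ȳᵢ | A·x̄ᵢ | A·ȳᵢ
bottom flange | 980.00 | 59.00 | 7.00 | 57820.00 | 6860.00
web | 2160.00 | 12.00 | 59.00 | 25920.00 | 127440.00
top flange | 1760.00 | -31.00 | 112.00 | -54560.00 | 197120.00
Σ | 4900.00 |  |  | 29180.00 | 331420.00
x̄ = 29180.00 / 4900.00 = 5.96 cm
ȳ = 331420.00 / 4900.00 = 67.64 cm

x̄ = 5.96 cm, ȳ = 67.64 cm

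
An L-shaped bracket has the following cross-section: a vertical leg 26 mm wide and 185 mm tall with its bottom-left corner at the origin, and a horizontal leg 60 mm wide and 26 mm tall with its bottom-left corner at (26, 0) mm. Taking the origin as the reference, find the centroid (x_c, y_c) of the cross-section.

x_c = 23.53 mm, y_c = 73.03 mm

vertical leg: A = 26 × 185 = 4810.00, centroid at (13.00, 92.50).
horizontal leg: A = 60 × 26 = 1560.00, centroid at (56.00, 13.00).
ΣA = 6370.00 mm², ΣAx_c = 149890.00 mm³, ΣAy_c = 465205.00 mm³.
x_c = 149890.00/6370.00 = 23.53 mm; y_c = 465205.00/6370.00 = 73.03 mm.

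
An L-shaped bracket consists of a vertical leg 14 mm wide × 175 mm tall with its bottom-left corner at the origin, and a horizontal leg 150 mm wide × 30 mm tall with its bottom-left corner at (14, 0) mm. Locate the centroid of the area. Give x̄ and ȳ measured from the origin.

x̄ = 60.09 mm, ȳ = 40.56 mm

vertical leg: A = 14 × 175 = 2450.00, centroid at (7.00, 87.50).
horizontal leg: A = 150 × 30 = 4500.00, centroid at (89.00, 15.00).
ΣA = 6950.00 mm², ΣAx̄ = 417650.00 mm³, ΣAȳ = 281875.00 mm³.
x̄ = 417650.00/6950.00 = 60.09 mm; ȳ = 281875.00/6950.00 = 40.56 mm.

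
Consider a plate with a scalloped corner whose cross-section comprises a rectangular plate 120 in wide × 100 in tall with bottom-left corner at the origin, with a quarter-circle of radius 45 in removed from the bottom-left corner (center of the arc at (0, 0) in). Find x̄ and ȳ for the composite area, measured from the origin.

plate: A = 120 × 100 = 12000.00, centroid at (60.00, 50.00).
removed quarter-circle: A = −¼π·45² = -1590.43, centroid at (19.10, 19.10).
ΣA = 10409.57 in²
ΣAx̄ = (12000.00)(60.00) + (-1590.43)(19.10) = 689625.00 in³
ΣAȳ = (12000.00)(50.00) + (-1590.43)(19.10) = 569625.00 in³
x̄ = 689625.00 / 10409.57 = 66.25 in
ȳ = 569625.00 / 10409.57 = 54.72 in

x̄ = 66.25 in, ȳ = 54.72 in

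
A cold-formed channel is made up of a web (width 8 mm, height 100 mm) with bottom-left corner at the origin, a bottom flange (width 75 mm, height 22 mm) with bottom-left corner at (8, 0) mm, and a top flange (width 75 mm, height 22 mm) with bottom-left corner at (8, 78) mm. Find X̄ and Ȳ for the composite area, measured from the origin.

Part | A | x̄ᵢ | ȳᵢ | A·x̄ᵢ | A·ȳᵢ
web | 800.00 | 4.00 | 50.00 | 3200.00 | 40000.00
bottom flange | 1650.00 | 45.50 | 11.00 | 75075.00 | 18150.00
top flange | 1650.00 | 45.50 | 89.00 | 75075.00 | 146850.00
Σ | 4100.00 |  |  | 153350.00 | 205000.00
X̄ = 153350.00 / 4100.00 = 37.40 mm
Ȳ = 205000.00 / 4100.00 = 50.00 mm

X̄ = 37.40 mm, Ȳ = 50.00 mm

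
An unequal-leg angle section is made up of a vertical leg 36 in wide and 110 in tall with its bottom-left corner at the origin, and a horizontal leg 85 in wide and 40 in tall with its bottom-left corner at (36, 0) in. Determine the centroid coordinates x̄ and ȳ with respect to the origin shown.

Part | A | x̄ᵢ | ȳᵢ | A·x̄ᵢ | A·ȳᵢ
vertical leg | 3960.00 | 18.00 | 55.00 | 71280.00 | 217800.00
horizontal leg | 3400.00 | 78.50 | 20.00 | 266900.00 | 68000.00
Σ | 7360.00 |  |  | 338180.00 | 285800.00
x̄ = 338180.00 / 7360.00 = 45.95 in
ȳ = 285800.00 / 7360.00 = 38.83 in

x̄ = 45.95 in, ȳ = 38.83 in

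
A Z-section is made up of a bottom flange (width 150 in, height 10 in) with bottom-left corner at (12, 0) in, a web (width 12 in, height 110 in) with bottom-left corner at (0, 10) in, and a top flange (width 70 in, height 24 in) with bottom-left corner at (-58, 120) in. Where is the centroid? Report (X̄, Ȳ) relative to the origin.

X̄ = 22.17 in, Ȳ = 70.01 in

bottom flange: A = 150 × 10 = 1500.00, centroid at (87.00, 5.00).
web: A = 12 × 110 = 1320.00, centroid at (6.00, 65.00).
top flange: A = 70 × 24 = 1680.00, centroid at (-23.00, 132.00).
ΣA = 4500.00 in², ΣAX̄ = 99780.00 in³, ΣAȲ = 315060.00 in³.
X̄ = 99780.00/4500.00 = 22.17 in; Ȳ = 315060.00/4500.00 = 70.01 in.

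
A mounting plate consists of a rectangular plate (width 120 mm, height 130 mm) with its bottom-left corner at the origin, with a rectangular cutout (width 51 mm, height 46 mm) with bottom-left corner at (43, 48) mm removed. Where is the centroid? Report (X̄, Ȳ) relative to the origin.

X̄ = 58.50 mm, Ȳ = 63.94 mm

Part | A | x̄ᵢ | ȳᵢ | A·x̄ᵢ | A·ȳᵢ
plate | 15600.00 | 60.00 | 65.00 | 936000.00 | 1014000.00
hole | -2346.00 | 68.50 | 71.00 | -160701.00 | -166566.00
Σ | 13254.00 |  |  | 775299.00 | 847434.00
X̄ = 775299.00 / 13254.00 = 58.50 mm
Ȳ = 847434.00 / 13254.00 = 63.94 mm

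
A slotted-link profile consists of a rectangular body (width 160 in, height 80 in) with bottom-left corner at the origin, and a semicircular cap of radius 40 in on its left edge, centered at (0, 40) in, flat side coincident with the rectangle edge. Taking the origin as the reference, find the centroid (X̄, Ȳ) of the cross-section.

X̄ = 64.08 in, Ȳ = 40.00 in

rectangular body: A = 160 × 80 = 12800.00, centroid at (80.00, 40.00).
semicircular end: A = ½π·40² = 2513.27, centroid at (-16.98, 40.00).
ΣA = 15313.27 in², ΣAX̄ = 981333.33 in³, ΣAȲ = 612530.96 in³.
X̄ = 981333.33/15313.27 = 64.08 in; Ȳ = 612530.96/15313.27 = 40.00 in.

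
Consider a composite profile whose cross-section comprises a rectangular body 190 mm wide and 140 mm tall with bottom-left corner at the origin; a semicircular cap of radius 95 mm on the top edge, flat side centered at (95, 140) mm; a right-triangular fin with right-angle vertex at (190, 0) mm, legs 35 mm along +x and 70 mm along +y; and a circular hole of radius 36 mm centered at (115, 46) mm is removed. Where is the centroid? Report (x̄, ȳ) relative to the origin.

Part | A | x̄ᵢ | ȳᵢ | A·x̄ᵢ | A·ȳᵢ
rectangular body | 26600.00 | 95.00 | 70.00 | 2527000.00 | 1862000.00
semicircular top | 14176.44 | 95.00 | 180.32 | 1346761.50 | 2556284.49
triangular fin | 1225.00 | 201.67 | 23.33 | 247041.67 | 28583.33
hole | -4071.50 | 115.00 | 46.00 | -468222.97 | -187289.19
Σ | 37929.93 |  |  | 3652580.20 | 4259578.64
x̄ = 3652580.20 / 37929.93 = 96.30 mm
ȳ = 4259578.64 / 37929.93 = 112.30 mm

x̄ = 96.30 mm, ȳ = 112.30 mm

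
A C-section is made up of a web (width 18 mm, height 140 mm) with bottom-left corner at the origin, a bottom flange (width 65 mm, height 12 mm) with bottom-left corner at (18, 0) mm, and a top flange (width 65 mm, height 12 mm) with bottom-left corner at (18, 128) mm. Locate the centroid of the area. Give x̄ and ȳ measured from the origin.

Part | A | x̄ᵢ | ȳᵢ | A·x̄ᵢ | A·ȳᵢ
web | 2520.00 | 9.00 | 70.00 | 22680.00 | 176400.00
bottom flange | 780.00 | 50.50 | 6.00 | 39390.00 | 4680.00
top flange | 780.00 | 50.50 | 134.00 | 39390.00 | 104520.00
Σ | 4080.00 |  |  | 101460.00 | 285600.00
x̄ = 101460.00 / 4080.00 = 24.87 mm
ȳ = 285600.00 / 4080.00 = 70.00 mm

x̄ = 24.87 mm, ȳ = 70.00 mm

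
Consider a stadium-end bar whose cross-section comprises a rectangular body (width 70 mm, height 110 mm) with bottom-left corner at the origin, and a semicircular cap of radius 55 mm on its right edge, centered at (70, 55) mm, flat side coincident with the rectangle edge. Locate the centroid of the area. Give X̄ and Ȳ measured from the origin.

rectangular body: A = 70 × 110 = 7700.00, centroid at (35.00, 55.00).
semicircular end: A = ½π·55² = 4751.66, centroid at (93.34, 55.00).
ΣA = 12451.66 mm²
ΣAX̄ = (7700.00)(35.00) + (4751.66)(93.34) = 713032.79 mm³
ΣAȲ = (7700.00)(55.00) + (4751.66)(55.00) = 684841.24 mm³
X̄ = 713032.79 / 12451.66 = 57.26 mm
Ȳ = 684841.24 / 12451.66 = 55.00 mm

X̄ = 57.26 mm, Ȳ = 55.00 mm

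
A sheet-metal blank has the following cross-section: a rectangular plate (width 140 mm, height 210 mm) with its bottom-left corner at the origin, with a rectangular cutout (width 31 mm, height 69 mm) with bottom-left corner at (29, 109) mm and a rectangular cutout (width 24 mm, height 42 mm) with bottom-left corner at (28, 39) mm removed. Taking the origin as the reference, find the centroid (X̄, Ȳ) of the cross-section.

X̄ = 73.23 mm, Ȳ = 103.59 mm

plate: A = 140 × 210 = 29400.00, centroid at (70.00, 105.00).
hole 1: A = −(31 × 69) = -2139.00, centroid at (44.50, 143.50).
hole 2: A = −(24 × 42) = -1008.00, centroid at (40.00, 60.00).
ΣA = 26253.00 mm², ΣAX̄ = 1922494.50 mm³, ΣAȲ = 2719573.50 mm³.
X̄ = 1922494.50/26253.00 = 73.23 mm; Ȳ = 2719573.50/26253.00 = 103.59 mm.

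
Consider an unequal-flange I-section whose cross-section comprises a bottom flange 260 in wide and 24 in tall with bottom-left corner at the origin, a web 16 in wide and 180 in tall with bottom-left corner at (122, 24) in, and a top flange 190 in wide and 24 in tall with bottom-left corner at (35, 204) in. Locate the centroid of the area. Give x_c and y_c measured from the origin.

x_c = 130.00 in, y_c = 101.47 in

bottom flange: A = 260 × 24 = 6240.00, centroid at (130.00, 12.00).
web: A = 16 × 180 = 2880.00, centroid at (130.00, 114.00).
top flange: A = 190 × 24 = 4560.00, centroid at (130.00, 216.00).
ΣA = 13680.00 in², ΣAx_c = 1778400.00 in³, ΣAy_c = 1388160.00 in³.
x_c = 1778400.00/13680.00 = 130.00 in; y_c = 1388160.00/13680.00 = 101.47 in.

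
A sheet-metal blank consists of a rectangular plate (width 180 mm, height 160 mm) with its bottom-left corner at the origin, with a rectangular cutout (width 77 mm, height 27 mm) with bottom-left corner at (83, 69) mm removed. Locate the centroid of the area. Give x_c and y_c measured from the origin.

plate: A = 180 × 160 = 28800.00, centroid at (90.00, 80.00).
hole: A = −(77 × 27) = -2079.00, centroid at (121.50, 82.50).
ΣA = 26721.00 mm²
ΣAx_c = (28800.00)(90.00) + (-2079.00)(121.50) = 2339401.50 mm³
ΣAy_c = (28800.00)(80.00) + (-2079.00)(82.50) = 2132482.50 mm³
x_c = 2339401.50 / 26721.00 = 87.55 mm
y_c = 2132482.50 / 26721.00 = 79.81 mm

x_c = 87.55 mm, y_c = 79.81 mm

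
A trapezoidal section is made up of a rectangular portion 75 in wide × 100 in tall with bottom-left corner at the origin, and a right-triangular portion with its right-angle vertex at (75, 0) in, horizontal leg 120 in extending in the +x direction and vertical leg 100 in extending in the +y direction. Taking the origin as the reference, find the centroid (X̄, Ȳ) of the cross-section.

rectangular portion: A = 75 × 100 = 7500.00, centroid at (37.50, 50.00).
triangular portion: A = ½·120·100 = 6000.00, centroid at (115.00, 33.33).
ΣA = 13500.00 in², ΣAX̄ = 971250.00 in³, ΣAȲ = 575000.00 in³.
X̄ = 971250.00/13500.00 = 71.94 in; Ȳ = 575000.00/13500.00 = 42.59 in.

X̄ = 71.94 in, Ȳ = 42.59 in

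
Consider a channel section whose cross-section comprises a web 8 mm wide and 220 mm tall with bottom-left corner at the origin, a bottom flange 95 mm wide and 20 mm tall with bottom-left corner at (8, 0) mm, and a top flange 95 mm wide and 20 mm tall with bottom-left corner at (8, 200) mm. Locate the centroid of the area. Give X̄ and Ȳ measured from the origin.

Part | A | x̄ᵢ | ȳᵢ | A·x̄ᵢ | A·ȳᵢ
web | 1760.00 | 4.00 | 110.00 | 7040.00 | 193600.00
bottom flange | 1900.00 | 55.50 | 10.00 | 105450.00 | 19000.00
top flange | 1900.00 | 55.50 | 210.00 | 105450.00 | 399000.00
Σ | 5560.00 |  |  | 217940.00 | 611600.00
X̄ = 217940.00 / 5560.00 = 39.20 mm
Ȳ = 611600.00 / 5560.00 = 110.00 mm

X̄ = 39.20 mm, Ȳ = 110.00 mm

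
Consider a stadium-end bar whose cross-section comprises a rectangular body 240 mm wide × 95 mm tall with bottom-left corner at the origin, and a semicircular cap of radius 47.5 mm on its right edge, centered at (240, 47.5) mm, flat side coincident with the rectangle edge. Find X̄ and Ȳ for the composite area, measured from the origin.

X̄ = 138.86 mm, Ȳ = 47.50 mm

Part | A | x̄ᵢ | ȳᵢ | A·x̄ᵢ | A·ȳᵢ
rectangular body | 22800.00 | 120.00 | 47.50 | 2736000.00 | 1083000.00
semicircular end | 3544.11 | 260.16 | 47.50 | 922034.13 | 168345.19
Σ | 26344.11 |  |  | 3658034.13 | 1251345.19
X̄ = 3658034.13 / 26344.11 = 138.86 mm
Ȳ = 1251345.19 / 26344.11 = 47.50 mm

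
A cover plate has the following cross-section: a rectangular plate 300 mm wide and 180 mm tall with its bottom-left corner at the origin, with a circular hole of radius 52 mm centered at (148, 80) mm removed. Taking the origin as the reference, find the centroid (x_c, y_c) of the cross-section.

x_c = 150.37 mm, y_c = 91.87 mm

plate: A = 300 × 180 = 54000.00, centroid at (150.00, 90.00).
hole: A = −π·52² = -8494.87, centroid at (148.00, 80.00).
ΣA = 45505.13 mm², ΣAx_c = 6842759.75 mm³, ΣAy_c = 4180410.68 mm³.
x_c = 6842759.75/45505.13 = 150.37 mm; y_c = 4180410.68/45505.13 = 91.87 mm.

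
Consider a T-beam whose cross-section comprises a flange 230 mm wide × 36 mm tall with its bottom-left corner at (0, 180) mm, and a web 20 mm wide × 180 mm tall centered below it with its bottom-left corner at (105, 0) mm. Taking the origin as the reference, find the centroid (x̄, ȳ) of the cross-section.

x̄ = 115.00 mm, ȳ = 165.27 mm

Part | A | x̄ᵢ | ȳᵢ | A·x̄ᵢ | A·ȳᵢ
web | 3600.00 | 115.00 | 90.00 | 414000.00 | 324000.00
flange | 8280.00 | 115.00 | 198.00 | 952200.00 | 1639440.00
Σ | 11880.00 |  |  | 1366200.00 | 1963440.00
x̄ = 1366200.00 / 11880.00 = 115.00 mm
ȳ = 1963440.00 / 11880.00 = 165.27 mm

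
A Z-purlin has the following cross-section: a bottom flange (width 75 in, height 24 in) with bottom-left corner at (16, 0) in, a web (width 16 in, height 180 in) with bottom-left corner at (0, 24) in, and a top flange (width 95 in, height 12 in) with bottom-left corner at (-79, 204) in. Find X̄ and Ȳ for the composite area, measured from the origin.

Part | A | x̄ᵢ | ȳᵢ | A·x̄ᵢ | A·ȳᵢ
bottom flange | 1800.00 | 53.50 | 12.00 | 96300.00 | 21600.00
web | 2880.00 | 8.00 | 114.00 | 23040.00 | 328320.00
top flange | 1140.00 | -31.50 | 210.00 | -35910.00 | 239400.00
Σ | 5820.00 |  |  | 83430.00 | 589320.00
X̄ = 83430.00 / 5820.00 = 14.34 in
Ȳ = 589320.00 / 5820.00 = 101.26 in

X̄ = 14.34 in, Ȳ = 101.26 in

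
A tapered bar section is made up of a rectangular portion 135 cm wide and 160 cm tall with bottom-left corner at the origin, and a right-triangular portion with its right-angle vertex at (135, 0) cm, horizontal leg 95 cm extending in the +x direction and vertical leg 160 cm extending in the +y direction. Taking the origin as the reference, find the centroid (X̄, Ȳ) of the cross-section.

X̄ = 93.31 cm, Ȳ = 73.06 cm

rectangular portion: A = 135 × 160 = 21600.00, centroid at (67.50, 80.00).
triangular portion: A = ½·95·160 = 7600.00, centroid at (166.67, 53.33).
ΣA = 29200.00 cm², ΣAX̄ = 2724666.67 cm³, ΣAȲ = 2133333.33 cm³.
X̄ = 2724666.67/29200.00 = 93.31 cm; Ȳ = 2133333.33/29200.00 = 73.06 cm.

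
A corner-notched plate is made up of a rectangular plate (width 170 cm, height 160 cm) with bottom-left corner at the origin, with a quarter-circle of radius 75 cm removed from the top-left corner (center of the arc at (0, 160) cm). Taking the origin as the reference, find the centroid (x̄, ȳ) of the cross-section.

x̄ = 95.31 cm, ȳ = 70.66 cm

Part | A | x̄ᵢ | ȳᵢ | A·x̄ᵢ | A·ȳᵢ
plate | 27200.00 | 85.00 | 80.00 | 2312000.00 | 2176000.00
removed quarter-circle | -4417.86 | 31.83 | 128.17 | -140625.00 | -566233.35
Σ | 22782.14 |  |  | 2171375.00 | 1609766.65
x̄ = 2171375.00 / 22782.14 = 95.31 cm
ȳ = 1609766.65 / 22782.14 = 70.66 cm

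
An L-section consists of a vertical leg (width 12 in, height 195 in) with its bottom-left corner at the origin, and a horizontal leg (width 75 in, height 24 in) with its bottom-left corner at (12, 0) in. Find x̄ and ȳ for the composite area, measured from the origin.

x̄ = 24.91 in, ȳ = 60.33 in

Part | A | x̄ᵢ | ȳᵢ | A·x̄ᵢ | A·ȳᵢ
vertical leg | 2340.00 | 6.00 | 97.50 | 14040.00 | 228150.00
horizontal leg | 1800.00 | 49.50 | 12.00 | 89100.00 | 21600.00
Σ | 4140.00 |  |  | 103140.00 | 249750.00
x̄ = 103140.00 / 4140.00 = 24.91 in
ȳ = 249750.00 / 4140.00 = 60.33 in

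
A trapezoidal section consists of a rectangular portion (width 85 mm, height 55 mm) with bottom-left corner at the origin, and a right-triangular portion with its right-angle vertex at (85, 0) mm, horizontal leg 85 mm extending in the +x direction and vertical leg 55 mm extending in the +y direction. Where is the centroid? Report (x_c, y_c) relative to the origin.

x_c = 66.11 mm, y_c = 24.44 mm

rectangular portion: A = 85 × 55 = 4675.00, centroid at (42.50, 27.50).
triangular portion: A = ½·85·55 = 2337.50, centroid at (113.33, 18.33).
ΣA = 7012.50 mm²
ΣAx_c = (4675.00)(42.50) + (2337.50)(113.33) = 463604.17 mm³
ΣAy_c = (4675.00)(27.50) + (2337.50)(18.33) = 171416.67 mm³
x_c = 463604.17 / 7012.50 = 66.11 mm
y_c = 171416.67 / 7012.50 = 24.44 mm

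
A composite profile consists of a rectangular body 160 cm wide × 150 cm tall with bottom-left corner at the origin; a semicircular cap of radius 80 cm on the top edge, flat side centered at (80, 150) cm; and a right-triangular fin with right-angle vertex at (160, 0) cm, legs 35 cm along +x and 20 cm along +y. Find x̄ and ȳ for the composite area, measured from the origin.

x̄ = 80.93 cm, ȳ = 106.14 cm

rectangular body: A = 160 × 150 = 24000.00, centroid at (80.00, 75.00).
semicircular top: A = ½π·80² = 10053.10, centroid at (80.00, 183.95).
triangular fin: A = ½·35·20 = 350.00, centroid at (171.67, 6.67).
ΣA = 34403.10 cm², ΣAx̄ = 2784331.05 cm³, ΣAȳ = 3651631.14 cm³.
x̄ = 2784331.05/34403.10 = 80.93 cm; ȳ = 3651631.14/34403.10 = 106.14 cm.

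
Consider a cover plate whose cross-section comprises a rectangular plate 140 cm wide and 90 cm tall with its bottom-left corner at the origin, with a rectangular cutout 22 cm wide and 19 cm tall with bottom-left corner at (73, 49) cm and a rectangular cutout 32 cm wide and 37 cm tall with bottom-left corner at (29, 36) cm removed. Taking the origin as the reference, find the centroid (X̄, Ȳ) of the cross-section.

plate: A = 140 × 90 = 12600.00, centroid at (70.00, 45.00).
hole 1: A = −(22 × 19) = -418.00, centroid at (84.00, 58.50).
hole 2: A = −(32 × 37) = -1184.00, centroid at (45.00, 54.50).
ΣA = 10998.00 cm²
ΣAX̄ = (12600.00)(70.00) + (-418.00)(84.00) + (-1184.00)(45.00) = 793608.00 cm³
ΣAȲ = (12600.00)(45.00) + (-418.00)(58.50) + (-1184.00)(54.50) = 478019.00 cm³
X̄ = 793608.00 / 10998.00 = 72.16 cm
Ȳ = 478019.00 / 10998.00 = 43.46 cm

X̄ = 72.16 cm, Ȳ = 43.46 cm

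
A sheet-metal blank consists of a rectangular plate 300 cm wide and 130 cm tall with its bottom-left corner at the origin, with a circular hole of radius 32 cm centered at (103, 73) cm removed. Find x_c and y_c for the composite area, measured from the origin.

x_c = 154.23 cm, y_c = 64.28 cm

plate: A = 300 × 130 = 39000.00, centroid at (150.00, 65.00).
hole: A = −π·32² = -3216.99, centroid at (103.00, 73.00).
ΣA = 35783.01 cm², ΣAx_c = 5518649.94 cm³, ΣAy_c = 2300159.67 cm³.
x_c = 5518649.94/35783.01 = 154.23 cm; y_c = 2300159.67/35783.01 = 64.28 cm.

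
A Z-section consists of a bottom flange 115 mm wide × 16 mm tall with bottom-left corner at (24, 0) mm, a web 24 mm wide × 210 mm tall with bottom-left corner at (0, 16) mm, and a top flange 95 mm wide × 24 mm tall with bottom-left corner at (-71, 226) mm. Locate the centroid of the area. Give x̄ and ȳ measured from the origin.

x̄ = 17.12 mm, ȳ = 127.42 mm

bottom flange: A = 115 × 16 = 1840.00, centroid at (81.50, 8.00).
web: A = 24 × 210 = 5040.00, centroid at (12.00, 121.00).
top flange: A = 95 × 24 = 2280.00, centroid at (-23.50, 238.00).
ΣA = 9160.00 mm², ΣAx̄ = 156860.00 mm³, ΣAȳ = 1167200.00 mm³.
x̄ = 156860.00/9160.00 = 17.12 mm; ȳ = 1167200.00/9160.00 = 127.42 mm.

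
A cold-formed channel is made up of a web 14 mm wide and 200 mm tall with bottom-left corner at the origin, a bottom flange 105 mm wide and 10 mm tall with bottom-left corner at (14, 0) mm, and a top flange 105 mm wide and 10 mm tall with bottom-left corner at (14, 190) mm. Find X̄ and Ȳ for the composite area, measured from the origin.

X̄ = 32.50 mm, Ȳ = 100.00 mm

web: A = 14 × 200 = 2800.00, centroid at (7.00, 100.00).
bottom flange: A = 105 × 10 = 1050.00, centroid at (66.50, 5.00).
top flange: A = 105 × 10 = 1050.00, centroid at (66.50, 195.00).
ΣA = 4900.00 mm²
ΣAX̄ = (2800.00)(7.00) + (1050.00)(66.50) + (1050.00)(66.50) = 159250.00 mm³
ΣAȲ = (2800.00)(100.00) + (1050.00)(5.00) + (1050.00)(195.00) = 490000.00 mm³
X̄ = 159250.00 / 4900.00 = 32.50 mm
Ȳ = 490000.00 / 4900.00 = 100.00 mm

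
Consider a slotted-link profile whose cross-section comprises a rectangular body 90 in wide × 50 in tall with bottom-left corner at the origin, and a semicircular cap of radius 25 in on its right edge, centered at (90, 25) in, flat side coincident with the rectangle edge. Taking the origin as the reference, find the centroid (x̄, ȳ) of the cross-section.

x̄ = 54.96 in, ȳ = 25.00 in

Part | A | x̄ᵢ | ȳᵢ | A·x̄ᵢ | A·ȳᵢ
rectangular body | 4500.00 | 45.00 | 25.00 | 202500.00 | 112500.00
semicircular end | 981.75 | 100.61 | 25.00 | 98773.96 | 24543.69
Σ | 5481.75 |  |  | 301273.96 | 137043.69
x̄ = 301273.96 / 5481.75 = 54.96 in
ȳ = 137043.69 / 5481.75 = 25.00 in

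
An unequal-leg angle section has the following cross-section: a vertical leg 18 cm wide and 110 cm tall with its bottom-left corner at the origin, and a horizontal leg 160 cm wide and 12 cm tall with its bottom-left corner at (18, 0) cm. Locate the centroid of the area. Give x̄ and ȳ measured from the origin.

Part | A | x̄ᵢ | ȳᵢ | A·x̄ᵢ | A·ȳᵢ
vertical leg | 1980.00 | 9.00 | 55.00 | 17820.00 | 108900.00
horizontal leg | 1920.00 | 98.00 | 6.00 | 188160.00 | 11520.00
Σ | 3900.00 |  |  | 205980.00 | 120420.00
x̄ = 205980.00 / 3900.00 = 52.82 cm
ȳ = 120420.00 / 3900.00 = 30.88 cm

x̄ = 52.82 cm, ȳ = 30.88 cm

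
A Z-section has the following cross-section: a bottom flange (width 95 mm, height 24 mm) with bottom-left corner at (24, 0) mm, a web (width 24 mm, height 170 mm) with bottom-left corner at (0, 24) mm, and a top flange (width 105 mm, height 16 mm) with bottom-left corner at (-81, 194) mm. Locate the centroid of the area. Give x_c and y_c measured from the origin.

x_c = 20.41 mm, y_c = 100.93 mm

bottom flange: A = 95 × 24 = 2280.00, centroid at (71.50, 12.00).
web: A = 24 × 170 = 4080.00, centroid at (12.00, 109.00).
top flange: A = 105 × 16 = 1680.00, centroid at (-28.50, 202.00).
ΣA = 8040.00 mm², ΣAx_c = 164100.00 mm³, ΣAy_c = 811440.00 mm³.
x_c = 164100.00/8040.00 = 20.41 mm; y_c = 811440.00/8040.00 = 100.93 mm.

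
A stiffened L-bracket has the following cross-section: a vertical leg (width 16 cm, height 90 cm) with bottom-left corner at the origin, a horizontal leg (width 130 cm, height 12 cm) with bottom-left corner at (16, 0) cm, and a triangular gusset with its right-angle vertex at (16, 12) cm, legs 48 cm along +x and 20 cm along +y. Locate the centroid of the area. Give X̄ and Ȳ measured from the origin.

X̄ = 44.03 cm, Ȳ = 23.89 cm

vertical leg: A = 16 × 90 = 1440.00, centroid at (8.00, 45.00).
horizontal leg: A = 130 × 12 = 1560.00, centroid at (81.00, 6.00).
gusset: A = ½·48·20 = 480.00, centroid at (32.00, 18.67).
ΣA = 3480.00 cm²
ΣAX̄ = (1440.00)(8.00) + (1560.00)(81.00) + (480.00)(32.00) = 153240.00 cm³
ΣAȲ = (1440.00)(45.00) + (1560.00)(6.00) + (480.00)(18.67) = 83120.00 cm³
X̄ = 153240.00 / 3480.00 = 44.03 cm
Ȳ = 83120.00 / 3480.00 = 23.89 cm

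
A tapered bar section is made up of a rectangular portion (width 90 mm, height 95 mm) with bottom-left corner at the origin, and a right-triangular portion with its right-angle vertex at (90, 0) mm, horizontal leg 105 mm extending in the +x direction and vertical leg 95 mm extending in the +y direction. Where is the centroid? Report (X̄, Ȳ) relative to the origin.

Part | A | x̄ᵢ | ȳᵢ | A·x̄ᵢ | A·ȳᵢ
rectangular portion | 8550.00 | 45.00 | 47.50 | 384750.00 | 406125.00
triangular portion | 4987.50 | 125.00 | 31.67 | 623437.50 | 157937.50
Σ | 13537.50 |  |  | 1008187.50 | 564062.50
X̄ = 1008187.50 / 13537.50 = 74.47 mm
Ȳ = 564062.50 / 13537.50 = 41.67 mm

X̄ = 74.47 mm, Ȳ = 41.67 mm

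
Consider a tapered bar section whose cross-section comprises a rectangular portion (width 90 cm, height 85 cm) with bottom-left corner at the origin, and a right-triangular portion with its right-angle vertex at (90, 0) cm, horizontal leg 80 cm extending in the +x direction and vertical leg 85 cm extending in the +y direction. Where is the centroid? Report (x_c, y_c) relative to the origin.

x_c = 67.05 cm, y_c = 38.14 cm

Part | A | x̄ᵢ | ȳᵢ | A·x̄ᵢ | A·ȳᵢ
rectangular portion | 7650.00 | 45.00 | 42.50 | 344250.00 | 325125.00
triangular portion | 3400.00 | 116.67 | 28.33 | 396666.67 | 96333.33
Σ | 11050.00 |  |  | 740916.67 | 421458.33
x_c = 740916.67 / 11050.00 = 67.05 cm
y_c = 421458.33 / 11050.00 = 38.14 cm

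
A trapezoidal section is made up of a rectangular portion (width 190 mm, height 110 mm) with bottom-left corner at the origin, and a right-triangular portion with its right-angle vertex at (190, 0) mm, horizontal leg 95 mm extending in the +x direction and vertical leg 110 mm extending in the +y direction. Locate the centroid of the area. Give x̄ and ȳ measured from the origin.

x̄ = 120.33 mm, ȳ = 51.33 mm

Part | A | x̄ᵢ | ȳᵢ | A·x̄ᵢ | A·ȳᵢ
rectangular portion | 20900.00 | 95.00 | 55.00 | 1985500.00 | 1149500.00
triangular portion | 5225.00 | 221.67 | 36.67 | 1158208.33 | 191583.33
Σ | 26125.00 |  |  | 3143708.33 | 1341083.33
x̄ = 3143708.33 / 26125.00 = 120.33 mm
ȳ = 1341083.33 / 26125.00 = 51.33 mm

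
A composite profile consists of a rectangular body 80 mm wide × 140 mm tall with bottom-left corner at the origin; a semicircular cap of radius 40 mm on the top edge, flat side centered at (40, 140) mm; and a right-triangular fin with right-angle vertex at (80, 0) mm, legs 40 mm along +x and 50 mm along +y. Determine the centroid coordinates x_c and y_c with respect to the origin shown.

rectangular body: A = 80 × 140 = 11200.00, centroid at (40.00, 70.00).
semicircular top: A = ½π·40² = 2513.27, centroid at (40.00, 156.98).
triangular fin: A = ½·40·50 = 1000.00, centroid at (93.33, 16.67).
ΣA = 14713.27 mm², ΣAx_c = 641864.30 mm³, ΣAy_c = 1195191.71 mm³.
x_c = 641864.30/14713.27 = 43.62 mm; y_c = 1195191.71/14713.27 = 81.23 mm.

x_c = 43.62 mm, y_c = 81.23 mm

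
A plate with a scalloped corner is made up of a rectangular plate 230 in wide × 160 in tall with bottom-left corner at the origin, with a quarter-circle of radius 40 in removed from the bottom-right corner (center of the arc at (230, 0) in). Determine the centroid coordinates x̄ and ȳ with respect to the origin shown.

plate: A = 230 × 160 = 36800.00, centroid at (115.00, 80.00).
removed quarter-circle: A = −¼π·40² = -1256.64, centroid at (213.02, 16.98).
ΣA = 35543.36 in²
ΣAx̄ = (36800.00)(115.00) + (-1256.64)(213.02) = 3964306.81 in³
ΣAȳ = (36800.00)(80.00) + (-1256.64)(16.98) = 2922666.67 in³
x̄ = 3964306.81 / 35543.36 = 111.53 in
ȳ = 2922666.67 / 35543.36 = 82.23 in

x̄ = 111.53 in, ȳ = 82.23 in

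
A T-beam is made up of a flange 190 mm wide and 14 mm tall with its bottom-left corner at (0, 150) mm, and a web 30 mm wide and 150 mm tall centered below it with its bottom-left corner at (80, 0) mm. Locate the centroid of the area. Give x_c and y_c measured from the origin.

x_c = 95.00 mm, y_c = 105.46 mm

Part | A | x̄ᵢ | ȳᵢ | A·x̄ᵢ | A·ȳᵢ
web | 4500.00 | 95.00 | 75.00 | 427500.00 | 337500.00
flange | 2660.00 | 95.00 | 157.00 | 252700.00 | 417620.00
Σ | 7160.00 |  |  | 680200.00 | 755120.00
x_c = 680200.00 / 7160.00 = 95.00 mm
y_c = 755120.00 / 7160.00 = 105.46 mm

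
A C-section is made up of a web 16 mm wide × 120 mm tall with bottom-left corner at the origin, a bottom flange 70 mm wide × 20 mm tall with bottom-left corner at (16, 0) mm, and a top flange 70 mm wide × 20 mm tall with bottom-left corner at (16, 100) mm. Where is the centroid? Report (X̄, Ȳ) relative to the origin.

X̄ = 33.51 mm, Ȳ = 60.00 mm

Part | A | x̄ᵢ | ȳᵢ | A·x̄ᵢ | A·ȳᵢ
web | 1920.00 | 8.00 | 60.00 | 15360.00 | 115200.00
bottom flange | 1400.00 | 51.00 | 10.00 | 71400.00 | 14000.00
top flange | 1400.00 | 51.00 | 110.00 | 71400.00 | 154000.00
Σ | 4720.00 |  |  | 158160.00 | 283200.00
X̄ = 158160.00 / 4720.00 = 33.51 mm
Ȳ = 283200.00 / 4720.00 = 60.00 mm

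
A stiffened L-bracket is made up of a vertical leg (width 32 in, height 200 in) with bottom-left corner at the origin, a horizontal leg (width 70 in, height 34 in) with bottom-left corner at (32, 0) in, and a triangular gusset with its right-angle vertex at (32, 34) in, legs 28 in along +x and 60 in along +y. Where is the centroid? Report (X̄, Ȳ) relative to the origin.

vertical leg: A = 32 × 200 = 6400.00, centroid at (16.00, 100.00).
horizontal leg: A = 70 × 34 = 2380.00, centroid at (67.00, 17.00).
gusset: A = ½·28·60 = 840.00, centroid at (41.33, 54.00).
ΣA = 9620.00 in², ΣAX̄ = 296580.00 in³, ΣAȲ = 725820.00 in³.
X̄ = 296580.00/9620.00 = 30.83 in; Ȳ = 725820.00/9620.00 = 75.45 in.

X̄ = 30.83 in, Ȳ = 75.45 in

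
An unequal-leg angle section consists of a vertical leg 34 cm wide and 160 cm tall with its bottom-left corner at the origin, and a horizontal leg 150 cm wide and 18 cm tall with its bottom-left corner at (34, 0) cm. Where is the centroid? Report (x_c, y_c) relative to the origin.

vertical leg: A = 34 × 160 = 5440.00, centroid at (17.00, 80.00).
horizontal leg: A = 150 × 18 = 2700.00, centroid at (109.00, 9.00).
ΣA = 8140.00 cm²
ΣAx_c = (5440.00)(17.00) + (2700.00)(109.00) = 386780.00 cm³
ΣAy_c = (5440.00)(80.00) + (2700.00)(9.00) = 459500.00 cm³
x_c = 386780.00 / 8140.00 = 47.52 cm
y_c = 459500.00 / 8140.00 = 56.45 cm

x_c = 47.52 cm, y_c = 56.45 cm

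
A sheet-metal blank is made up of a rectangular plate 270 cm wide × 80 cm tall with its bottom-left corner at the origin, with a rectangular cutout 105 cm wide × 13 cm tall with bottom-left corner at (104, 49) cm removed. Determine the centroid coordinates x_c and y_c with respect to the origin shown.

plate: A = 270 × 80 = 21600.00, centroid at (135.00, 40.00).
hole: A = −(105 × 13) = -1365.00, centroid at (156.50, 55.50).
ΣA = 20235.00 cm², ΣAx_c = 2702377.50 cm³, ΣAy_c = 788242.50 cm³.
x_c = 2702377.50/20235.00 = 133.55 cm; y_c = 788242.50/20235.00 = 38.95 cm.

x_c = 133.55 cm, y_c = 38.95 cm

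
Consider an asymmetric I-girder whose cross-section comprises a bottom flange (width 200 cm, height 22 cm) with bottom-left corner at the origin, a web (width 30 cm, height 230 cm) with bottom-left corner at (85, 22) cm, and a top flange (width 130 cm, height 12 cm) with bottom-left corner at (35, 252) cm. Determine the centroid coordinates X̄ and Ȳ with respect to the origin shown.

X̄ = 100.00 cm, Ȳ = 108.57 cm

bottom flange: A = 200 × 22 = 4400.00, centroid at (100.00, 11.00).
web: A = 30 × 230 = 6900.00, centroid at (100.00, 137.00).
top flange: A = 130 × 12 = 1560.00, centroid at (100.00, 258.00).
ΣA = 12860.00 cm², ΣAX̄ = 1286000.00 cm³, ΣAȲ = 1396180.00 cm³.
X̄ = 1286000.00/12860.00 = 100.00 cm; Ȳ = 1396180.00/12860.00 = 108.57 cm.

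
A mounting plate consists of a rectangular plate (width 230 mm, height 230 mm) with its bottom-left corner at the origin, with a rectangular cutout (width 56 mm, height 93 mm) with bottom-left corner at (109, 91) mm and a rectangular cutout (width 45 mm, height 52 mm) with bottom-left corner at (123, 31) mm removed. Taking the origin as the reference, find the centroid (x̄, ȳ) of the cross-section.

x̄ = 110.90 mm, ȳ = 115.41 mm

plate: A = 230 × 230 = 52900.00, centroid at (115.00, 115.00).
hole 1: A = −(56 × 93) = -5208.00, centroid at (137.00, 137.50).
hole 2: A = −(45 × 52) = -2340.00, centroid at (145.50, 57.00).
ΣA = 45352.00 mm², ΣAx̄ = 5029534.00 mm³, ΣAȳ = 5234020.00 mm³.
x̄ = 5029534.00/45352.00 = 110.90 mm; ȳ = 5234020.00/45352.00 = 115.41 mm.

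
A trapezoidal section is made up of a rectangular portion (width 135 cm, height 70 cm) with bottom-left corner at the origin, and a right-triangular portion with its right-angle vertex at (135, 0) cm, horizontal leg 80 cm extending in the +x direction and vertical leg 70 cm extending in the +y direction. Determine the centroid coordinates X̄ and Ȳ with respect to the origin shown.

rectangular portion: A = 135 × 70 = 9450.00, centroid at (67.50, 35.00).
triangular portion: A = ½·80·70 = 2800.00, centroid at (161.67, 23.33).
ΣA = 12250.00 cm², ΣAX̄ = 1090541.67 cm³, ΣAȲ = 396083.33 cm³.
X̄ = 1090541.67/12250.00 = 89.02 cm; Ȳ = 396083.33/12250.00 = 32.33 cm.

X̄ = 89.02 cm, Ȳ = 32.33 cm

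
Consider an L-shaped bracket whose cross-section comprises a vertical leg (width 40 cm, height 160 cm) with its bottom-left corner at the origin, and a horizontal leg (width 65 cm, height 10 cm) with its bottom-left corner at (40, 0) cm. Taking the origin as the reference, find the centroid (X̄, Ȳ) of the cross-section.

X̄ = 24.84 cm, Ȳ = 73.09 cm

Part | A | x̄ᵢ | ȳᵢ | A·x̄ᵢ | A·ȳᵢ
vertical leg | 6400.00 | 20.00 | 80.00 | 128000.00 | 512000.00
horizontal leg | 650.00 | 72.50 | 5.00 | 47125.00 | 3250.00
Σ | 7050.00 |  |  | 175125.00 | 515250.00
X̄ = 175125.00 / 7050.00 = 24.84 cm
Ȳ = 515250.00 / 7050.00 = 73.09 cm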